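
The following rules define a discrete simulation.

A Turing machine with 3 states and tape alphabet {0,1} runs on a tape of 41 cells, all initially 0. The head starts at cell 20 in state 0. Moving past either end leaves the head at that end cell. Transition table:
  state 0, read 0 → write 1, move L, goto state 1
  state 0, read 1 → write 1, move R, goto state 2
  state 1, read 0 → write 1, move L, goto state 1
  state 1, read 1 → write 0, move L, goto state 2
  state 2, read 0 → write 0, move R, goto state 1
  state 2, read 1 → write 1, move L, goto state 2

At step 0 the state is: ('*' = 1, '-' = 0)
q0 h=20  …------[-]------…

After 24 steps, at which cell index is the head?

step 0: q0 h=20  …------[-]------…
step 1: q1 h=19  …------[-]*-----…
step 2: q1 h=18  …------[-]**----…
step 3: q1 h=17  …------[-]***---…
step 4: q1 h=16  …------[-]****--…
step 5: q1 h=15  …------[-]*****-…
step 6: q1 h=14  …------[-]******…
step 7: q1 h=13  …------[-]******…
step 8: q1 h=12  …------[-]******…
step 9: q1 h=11  …------[-]******…
step 10: q1 h=10  …------[-]******…
step 11: q1 h= 9  …------[-]******…
step 12: q1 h= 8  …------[-]******…
step 13: q1 h= 7  …------[-]******…
step 14: q1 h= 6  |------[-]******…
step 15: q1 h= 5  |-----[-]******…
step 16: q1 h= 4  |----[-]******…
step 17: q1 h= 3  |---[-]******…
step 18: q1 h= 2  |--[-]******…
step 19: q1 h= 1  |-[-]******…
step 20: q1 h= 0  |[-]******…
step 21: q1 h= 0  |[*]******…
step 22: q2 h= 0  |[-]******…
step 23: q1 h= 1  |-[*]******…
step 24: q2 h= 0  |[-]-*****…

0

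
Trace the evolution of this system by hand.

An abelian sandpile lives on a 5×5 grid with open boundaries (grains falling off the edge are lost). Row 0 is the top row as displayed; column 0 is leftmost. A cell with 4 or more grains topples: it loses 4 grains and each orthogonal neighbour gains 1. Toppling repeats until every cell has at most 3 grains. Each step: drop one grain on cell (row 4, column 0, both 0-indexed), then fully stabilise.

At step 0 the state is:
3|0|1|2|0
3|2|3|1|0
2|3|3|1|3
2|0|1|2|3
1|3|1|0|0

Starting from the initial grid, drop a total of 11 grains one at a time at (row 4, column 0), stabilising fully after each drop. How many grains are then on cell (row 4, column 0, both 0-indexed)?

2

k=0  3|0|1|2|0
3|2|3|1|0
2|3|3|1|3
2|0|1|2|3
1|3|1|0|0
k=1  3|0|1|2|0
3|2|3|1|0
2|3|3|1|3
2|0|1|2|3
2|3|1|0|0
k=2  3|0|1|2|0
3|2|3|1|0
2|3|3|1|3
2|0|1|2|3
3|3|1|0|0
k=3  3|0|1|2|0
3|2|3|1|0
2|3|3|1|3
3|1|1|2|3
1|0|2|0|0
k=4  3|0|1|2|0
3|2|3|1|0
2|3|3|1|3
3|1|1|2|3
2|0|2|0|0
k=5  3|0|1|2|0
3|2|3|1|0
2|3|3|1|3
3|1|1|2|3
3|0|2|0|0
k=6  3|0|1|2|0
3|2|3|1|0
3|3|3|1|3
0|2|1|2|3
1|1|2|0|0
k=7  3|0|1|2|0
3|2|3|1|0
3|3|3|1|3
0|2|1|2|3
2|1|2|0|0
k=8  3|0|1|2|0
3|2|3|1|0
3|3|3|1|3
0|2|1|2|3
3|1|2|0|0
k=9  3|0|1|2|0
3|2|3|1|0
3|3|3|1|3
1|2|1|2|3
0|2|2|0|0
k=10  3|0|1|2|0
3|2|3|1|0
3|3|3|1|3
1|2|1|2|3
1|2|2|0|0
k=11  3|0|1|2|0
3|2|3|1|0
3|3|3|1|3
1|2|1|2|3
2|2|2|0|0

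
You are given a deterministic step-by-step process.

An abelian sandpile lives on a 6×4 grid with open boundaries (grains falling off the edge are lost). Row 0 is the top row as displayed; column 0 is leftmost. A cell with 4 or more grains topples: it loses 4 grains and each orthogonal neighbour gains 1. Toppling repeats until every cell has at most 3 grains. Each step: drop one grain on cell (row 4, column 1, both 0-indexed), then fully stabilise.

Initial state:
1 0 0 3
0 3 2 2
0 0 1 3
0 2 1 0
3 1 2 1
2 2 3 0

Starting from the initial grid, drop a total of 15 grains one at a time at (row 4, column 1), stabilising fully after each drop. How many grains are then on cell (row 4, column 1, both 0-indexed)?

0

step 0: 1 0 0 3
0 3 2 2
0 0 1 3
0 2 1 0
3 1 2 1
2 2 3 0
step 1: 1 0 0 3
0 3 2 2
0 0 1 3
0 2 1 0
3 2 2 1
2 2 3 0
step 2: 1 0 0 3
0 3 2 2
0 0 1 3
0 2 1 0
3 3 2 1
2 2 3 0
step 3: 1 0 0 3
0 3 2 2
0 0 1 3
1 3 1 0
0 1 3 1
3 3 3 0
step 4: 1 0 0 3
0 3 2 2
0 0 1 3
1 3 1 0
0 2 3 1
3 3 3 0
step 5: 1 0 0 3
0 3 2 2
0 0 1 3
1 3 1 0
0 3 3 1
3 3 3 0
step 6: 1 0 0 3
0 3 2 2
0 1 1 3
2 0 3 0
2 3 1 2
0 2 1 1
step 7: 1 0 0 3
0 3 2 2
0 1 1 3
2 1 3 0
3 0 2 2
0 3 1 1
step 8: 1 0 0 3
0 3 2 2
0 1 1 3
2 1 3 0
3 1 2 2
0 3 1 1
step 9: 1 0 0 3
0 3 2 2
0 1 1 3
2 1 3 0
3 2 2 2
0 3 1 1
step 10: 1 0 0 3
0 3 2 2
0 1 1 3
2 1 3 0
3 3 2 2
0 3 1 1
step 11: 1 0 0 3
0 3 2 2
0 1 1 3
3 2 3 0
0 2 3 2
2 0 2 1
step 12: 1 0 0 3
0 3 2 2
0 1 1 3
3 2 3 0
0 3 3 2
2 0 2 1
step 13: 1 0 0 3
0 3 2 2
1 2 2 3
0 1 1 1
2 2 1 3
2 1 3 1
step 14: 1 0 0 3
0 3 2 2
1 2 2 3
0 1 1 1
2 3 1 3
2 1 3 1
step 15: 1 0 0 3
0 3 2 2
1 2 2 3
0 2 1 1
3 0 2 3
2 2 3 1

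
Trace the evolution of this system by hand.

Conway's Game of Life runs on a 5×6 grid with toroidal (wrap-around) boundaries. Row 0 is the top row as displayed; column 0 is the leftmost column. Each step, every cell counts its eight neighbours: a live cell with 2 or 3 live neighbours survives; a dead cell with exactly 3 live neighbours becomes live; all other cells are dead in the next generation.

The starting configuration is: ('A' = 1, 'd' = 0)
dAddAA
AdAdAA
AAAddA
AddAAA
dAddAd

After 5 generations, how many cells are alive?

11

0) dAddAA
AdAdAA
AAAddA
AddAAA
dAddAd
1) dAAddd
ddAddd
ddAddd
dddAdd
dAAddd
2) dddAdd
ddAAdd
ddAAdd
dAdAdd
dAdAdd
3) dddAAd
ddddAd
dAddAd
dAdAAd
dddAAd
4) dddddA
ddddAA
ddAdAA
dddddA
dddddA
5) AddddA
AddAdd
AddAdd
AddddA
AdddAA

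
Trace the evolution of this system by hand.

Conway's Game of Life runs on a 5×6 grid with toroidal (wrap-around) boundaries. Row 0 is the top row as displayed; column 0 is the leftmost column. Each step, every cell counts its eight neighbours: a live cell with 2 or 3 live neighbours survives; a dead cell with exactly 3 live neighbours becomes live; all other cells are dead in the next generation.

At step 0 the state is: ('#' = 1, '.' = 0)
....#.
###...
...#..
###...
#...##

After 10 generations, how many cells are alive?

step 0: ....#.
###...
...#..
###...
#...##
step 1: ...##.
.###..
...#..
#####.
#..##.
step 2: .#...#
......
#.....
##....
#.....
step 3: #.....
#.....
##....
##...#
.....#
step 4: #....#
#....#
......
.#...#
.#...#
step 5: .#..#.
#....#
.....#
......
.#..##
step 6: .#..#.
#...##
#....#
#...##
#...##
step 7: .#.#..
.#..#.
.#....
.#....
.#.#..
step 8: ##.##.
##....
###...
##....
##....
step 9: ......
...#..
..#..#
.....#
......
step 10: ......
......
....#.
......
......

1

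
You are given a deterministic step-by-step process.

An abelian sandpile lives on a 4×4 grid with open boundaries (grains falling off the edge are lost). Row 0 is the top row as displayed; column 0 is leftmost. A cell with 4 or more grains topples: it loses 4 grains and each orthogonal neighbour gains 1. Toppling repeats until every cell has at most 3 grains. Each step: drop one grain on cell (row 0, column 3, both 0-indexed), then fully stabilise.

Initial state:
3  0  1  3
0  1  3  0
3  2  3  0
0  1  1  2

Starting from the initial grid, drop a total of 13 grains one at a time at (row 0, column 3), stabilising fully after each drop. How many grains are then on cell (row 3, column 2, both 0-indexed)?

0) 3  0  1  3
0  1  3  0
3  2  3  0
0  1  1  2
1) 3  0  2  0
0  1  3  1
3  2  3  0
0  1  1  2
2) 3  0  2  1
0  1  3  1
3  2  3  0
0  1  1  2
3) 3  0  2  2
0  1  3  1
3  2  3  0
0  1  1  2
4) 3  0  2  3
0  1  3  1
3  2  3  0
0  1  1  2
5) 3  0  3  0
0  1  3  2
3  2  3  0
0  1  1  2
6) 3  0  3  1
0  1  3  2
3  2  3  0
0  1  1  2
7) 3  0  3  2
0  1  3  2
3  2  3  0
0  1  1  2
8) 3  0  3  3
0  1  3  2
3  2  3  0
0  1  1  2
9) 3  1  1  2
0  2  2  0
3  3  0  2
0  1  2  2
10) 3  1  1  3
0  2  2  0
3  3  0  2
0  1  2  2
11) 3  1  2  0
0  2  2  1
3  3  0  2
0  1  2  2
12) 3  1  2  1
0  2  2  1
3  3  0  2
0  1  2  2
13) 3  1  2  2
0  2  2  1
3  3  0  2
0  1  2  2

2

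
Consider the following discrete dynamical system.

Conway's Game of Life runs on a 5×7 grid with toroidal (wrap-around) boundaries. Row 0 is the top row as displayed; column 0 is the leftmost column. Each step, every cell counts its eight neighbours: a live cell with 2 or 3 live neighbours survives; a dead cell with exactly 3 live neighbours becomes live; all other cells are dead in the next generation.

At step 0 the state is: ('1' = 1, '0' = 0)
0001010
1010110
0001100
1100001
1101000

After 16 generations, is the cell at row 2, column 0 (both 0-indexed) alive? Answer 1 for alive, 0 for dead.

1

step 0: 0001010
1010110
0001100
1100001
1101000
step 1: 1001010
0010011
0011100
0101101
0100100
step 2: 1111010
0110011
1100001
1100000
0100001
step 3: 0001110
0001110
0000010
0010000
0000001
step 4: 0001001
0001001
0001010
0000000
0001110
step 5: 0011001
0011011
0000100
0001010
0001110
step 6: 0000001
0010011
0010001
0001010
0000011
step 7: 1000000
1000011
0011101
0000110
0000111
step 8: 1000100
1101110
1001000
0000000
0000101
step 9: 1100000
1111010
1111001
0000000
0000010
step 10: 1000100
0001100
0001101
1110001
0000000
step 11: 0001100
0000000
0100101
1111011
0000001
step 12: 0000000
0001110
0101101
0111100
0100001
step 13: 0000110
0011010
1100000
0100100
1101000
step 14: 0100011
0111011
1101100
0000000
1111010
step 15: 0000000
0001000
1101111
0000001
1110110
step 16: 0111100
1011011
1011111
0000000
1100011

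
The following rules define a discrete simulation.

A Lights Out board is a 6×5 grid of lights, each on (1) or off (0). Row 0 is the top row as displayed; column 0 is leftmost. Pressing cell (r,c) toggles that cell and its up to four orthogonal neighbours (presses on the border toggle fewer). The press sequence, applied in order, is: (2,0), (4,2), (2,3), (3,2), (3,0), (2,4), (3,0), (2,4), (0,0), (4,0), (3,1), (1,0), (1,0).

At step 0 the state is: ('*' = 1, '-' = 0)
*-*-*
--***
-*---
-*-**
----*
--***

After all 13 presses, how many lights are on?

21

[0] *-*-*
--***
-*---
-*-**
----*
--***
[1] *-*-*
*-***
*----
**-**
----*
--***
[2] *-*-*
*-***
*----
*****
-****
---**
[3] *-*-*
*-*-*
*-***
***-*
-****
---**
[4] *-*-*
*-*-*
*--**
*--**
-*-**
---**
[5] *-*-*
*-*-*
---**
-*-**
**-**
---**
[6] *-*-*
*-*--
-----
-*-*-
**-**
---**
[7] *-*-*
*-*--
*----
*--*-
-*-**
---**
[8] *-*-*
*-*-*
*--**
*--**
-*-**
---**
[9] -**-*
--*-*
*--**
*--**
-*-**
---**
[10] -**-*
--*-*
*--**
---**
*--**
*--**
[11] -**-*
--*-*
**-**
*****
**-**
*--**
[12] ***-*
***-*
-*-**
*****
**-**
*--**
[13] -**-*
--*-*
**-**
*****
**-**
*--**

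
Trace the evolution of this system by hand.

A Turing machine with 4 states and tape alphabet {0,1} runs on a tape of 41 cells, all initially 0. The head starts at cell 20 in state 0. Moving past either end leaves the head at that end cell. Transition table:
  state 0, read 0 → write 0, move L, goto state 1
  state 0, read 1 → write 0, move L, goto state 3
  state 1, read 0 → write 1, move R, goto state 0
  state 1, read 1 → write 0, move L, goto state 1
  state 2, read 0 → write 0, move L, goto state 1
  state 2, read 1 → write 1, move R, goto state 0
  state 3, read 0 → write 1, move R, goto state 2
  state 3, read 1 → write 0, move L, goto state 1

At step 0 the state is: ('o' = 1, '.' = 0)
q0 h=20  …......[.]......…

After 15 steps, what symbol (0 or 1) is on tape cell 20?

t=0: q0 h=20  …......[.]......…
t=1: q1 h=19  …......[.]......…
t=2: q0 h=20  ….....o[.]......…
t=3: q1 h=19  …......[o]......…
t=4: q1 h=18  …......[.]......…
t=5: q0 h=19  ….....o[.]......…
t=6: q1 h=18  …......[o]......…
t=7: q1 h=17  …......[.]......…
t=8: q0 h=18  ….....o[.]......…
t=9: q1 h=17  …......[o]......…
t=10: q1 h=16  …......[.]......…
t=11: q0 h=17  ….....o[.]......…
t=12: q1 h=16  …......[o]......…
t=13: q1 h=15  …......[.]......…
t=14: q0 h=16  ….....o[.]......…
t=15: q1 h=15  …......[o]......…

0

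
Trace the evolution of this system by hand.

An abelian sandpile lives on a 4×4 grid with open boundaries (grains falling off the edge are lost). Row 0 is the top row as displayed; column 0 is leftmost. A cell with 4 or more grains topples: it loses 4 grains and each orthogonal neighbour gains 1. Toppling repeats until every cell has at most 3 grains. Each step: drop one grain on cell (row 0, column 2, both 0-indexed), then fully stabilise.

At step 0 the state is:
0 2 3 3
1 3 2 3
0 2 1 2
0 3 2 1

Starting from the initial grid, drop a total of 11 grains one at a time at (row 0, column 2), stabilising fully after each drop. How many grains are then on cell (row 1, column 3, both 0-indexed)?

3

[0] 0 2 3 3
1 3 2 3
0 2 1 2
0 3 2 1
[1] 1 0 3 1
2 1 1 1
0 3 2 3
0 3 2 1
[2] 1 1 0 2
2 1 2 1
0 3 2 3
0 3 2 1
[3] 1 1 1 2
2 1 2 1
0 3 2 3
0 3 2 1
[4] 1 1 2 2
2 1 2 1
0 3 2 3
0 3 2 1
[5] 1 1 3 2
2 1 2 1
0 3 2 3
0 3 2 1
[6] 1 2 0 3
2 1 3 1
0 3 2 3
0 3 2 1
[7] 1 2 1 3
2 1 3 1
0 3 2 3
0 3 2 1
[8] 1 2 2 3
2 1 3 1
0 3 2 3
0 3 2 1
[9] 1 2 3 3
2 1 3 1
0 3 2 3
0 3 2 1
[10] 1 3 2 0
2 2 0 3
0 3 3 3
0 3 2 1
[11] 1 3 3 0
2 2 0 3
0 3 3 3
0 3 2 1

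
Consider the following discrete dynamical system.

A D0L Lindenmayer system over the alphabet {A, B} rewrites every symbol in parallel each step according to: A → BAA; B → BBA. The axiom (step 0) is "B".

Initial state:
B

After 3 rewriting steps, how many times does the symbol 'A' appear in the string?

13

0) B
1) BBA
2) BBABBABAA
3) BBABBABAABBABBABAABBABAABAA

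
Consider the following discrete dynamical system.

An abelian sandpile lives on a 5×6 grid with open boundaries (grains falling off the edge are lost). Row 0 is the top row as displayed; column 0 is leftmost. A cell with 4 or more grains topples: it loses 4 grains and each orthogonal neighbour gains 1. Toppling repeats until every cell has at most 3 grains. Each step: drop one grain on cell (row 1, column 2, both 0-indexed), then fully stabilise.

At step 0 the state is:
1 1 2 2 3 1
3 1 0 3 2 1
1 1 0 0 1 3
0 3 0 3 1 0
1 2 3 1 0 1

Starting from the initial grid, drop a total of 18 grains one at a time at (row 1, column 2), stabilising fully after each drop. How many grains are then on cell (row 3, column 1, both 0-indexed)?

k=0  1 1 2 2 3 1
3 1 0 3 2 1
1 1 0 0 1 3
0 3 0 3 1 0
1 2 3 1 0 1
k=1  1 1 2 2 3 1
3 1 1 3 2 1
1 1 0 0 1 3
0 3 0 3 1 0
1 2 3 1 0 1
k=2  1 1 2 2 3 1
3 1 2 3 2 1
1 1 0 0 1 3
0 3 0 3 1 0
1 2 3 1 0 1
k=3  1 1 2 2 3 1
3 1 3 3 2 1
1 1 0 0 1 3
0 3 0 3 1 0
1 2 3 1 0 1
k=4  1 1 3 3 3 1
3 2 1 0 3 1
1 1 1 1 1 3
0 3 0 3 1 0
1 2 3 1 0 1
k=5  1 1 3 3 3 1
3 2 2 0 3 1
1 1 1 1 1 3
0 3 0 3 1 0
1 2 3 1 0 1
k=6  1 1 3 3 3 1
3 2 3 0 3 1
1 1 1 1 1 3
0 3 0 3 1 0
1 2 3 1 0 1
k=7  1 2 1 1 1 2
3 3 1 3 0 2
1 1 2 1 2 3
0 3 0 3 1 0
1 2 3 1 0 1
k=8  1 2 1 1 1 2
3 3 2 3 0 2
1 1 2 1 2 3
0 3 0 3 1 0
1 2 3 1 0 1
k=9  1 2 1 1 1 2
3 3 3 3 0 2
1 1 2 1 2 3
0 3 0 3 1 0
1 2 3 1 0 1
k=10  2 3 2 2 1 2
0 1 2 0 1 2
2 2 3 2 2 3
0 3 0 3 1 0
1 2 3 1 0 1
k=11  2 3 2 2 1 2
0 1 3 0 1 2
2 2 3 2 2 3
0 3 0 3 1 0
1 2 3 1 0 1
k=12  2 3 3 2 1 2
0 2 1 1 1 2
2 3 0 3 2 3
0 3 1 3 1 0
1 2 3 1 0 1
k=13  2 3 3 2 1 2
0 2 2 1 1 2
2 3 0 3 2 3
0 3 1 3 1 0
1 2 3 1 0 1
k=14  2 3 3 2 1 2
0 2 3 1 1 2
2 3 0 3 2 3
0 3 1 3 1 0
1 2 3 1 0 1
k=15  3 1 1 3 1 2
1 1 2 2 1 2
3 1 2 3 2 3
1 0 2 3 1 0
1 3 3 1 0 1
k=16  3 1 1 3 1 2
1 1 3 2 1 2
3 1 2 3 2 3
1 0 2 3 1 0
1 3 3 1 0 1
k=17  3 1 2 3 1 2
1 2 0 3 1 2
3 1 3 3 2 3
1 0 2 3 1 0
1 3 3 1 0 1
k=18  3 1 2 3 1 2
1 2 1 3 1 2
3 1 3 3 2 3
1 0 2 3 1 0
1 3 3 1 0 1

0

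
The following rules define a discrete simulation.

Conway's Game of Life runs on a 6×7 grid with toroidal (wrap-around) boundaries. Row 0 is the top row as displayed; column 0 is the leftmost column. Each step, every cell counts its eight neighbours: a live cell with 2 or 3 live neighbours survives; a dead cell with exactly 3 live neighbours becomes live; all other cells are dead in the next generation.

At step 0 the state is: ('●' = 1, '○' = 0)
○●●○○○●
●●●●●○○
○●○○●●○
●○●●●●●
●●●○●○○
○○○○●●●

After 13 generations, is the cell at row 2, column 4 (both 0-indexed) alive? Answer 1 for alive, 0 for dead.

0

gen 0: ○●●○○○●
●●●●●○○
○●○○●●○
●○●●●●●
●●●○●○○
○○○○●●●
gen 1: ○○○○○○●
○○○○●○●
○○○○○○○
○○○○○○○
○○●○○○○
○○○○●○●
gen 2: ●○○○○○●
○○○○○●○
○○○○○○○
○○○○○○○
○○○○○○○
○○○○○●○
gen 3: ○○○○○●●
○○○○○○●
○○○○○○○
○○○○○○○
○○○○○○○
○○○○○○●
gen 4: ●○○○○●●
○○○○○●●
○○○○○○○
○○○○○○○
○○○○○○○
○○○○○●●
gen 5: ●○○○●○○
●○○○○●○
○○○○○○○
○○○○○○○
○○○○○○○
●○○○○●○
gen 6: ●●○○●●○
○○○○○○●
○○○○○○○
○○○○○○○
○○○○○○○
○○○○○○●
gen 7: ●○○○○●○
●○○○○●●
○○○○○○○
○○○○○○○
○○○○○○○
●○○○○●●
gen 8: ○●○○●○○
●○○○○●○
○○○○○○●
○○○○○○○
○○○○○○●
●○○○○●○
gen 9: ●●○○●●○
●○○○○●●
○○○○○○●
○○○○○○○
○○○○○○●
●○○○○●●
gen 10: ○●○○●○○
○●○○●○○
●○○○○●●
○○○○○○○
●○○○○●●
○●○○●○○
gen 11: ●●●●●●○
○●○○●○●
●○○○○●●
○○○○○○○
●○○○○●●
○●○○●○●
gen 12: ○○○○○○○
○○○○○○○
●○○○○●●
○○○○○○○
●○○○○●●
○○○○○○○
gen 13: ○○○○○○○
○○○○○○●
○○○○○○●
○○○○○○○
○○○○○○●
○○○○○○●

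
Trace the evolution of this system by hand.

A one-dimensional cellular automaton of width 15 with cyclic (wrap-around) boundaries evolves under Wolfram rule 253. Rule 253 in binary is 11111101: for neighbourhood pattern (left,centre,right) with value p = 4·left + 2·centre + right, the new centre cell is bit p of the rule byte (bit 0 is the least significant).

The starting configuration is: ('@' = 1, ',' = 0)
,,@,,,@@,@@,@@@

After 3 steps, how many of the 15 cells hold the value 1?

[0] ,,@,,,@@,@@,@@@
[1] @,@@@,@@@@@@@@@
[2] @@@@@@@@@@@@@@@
[3] @@@@@@@@@@@@@@@

15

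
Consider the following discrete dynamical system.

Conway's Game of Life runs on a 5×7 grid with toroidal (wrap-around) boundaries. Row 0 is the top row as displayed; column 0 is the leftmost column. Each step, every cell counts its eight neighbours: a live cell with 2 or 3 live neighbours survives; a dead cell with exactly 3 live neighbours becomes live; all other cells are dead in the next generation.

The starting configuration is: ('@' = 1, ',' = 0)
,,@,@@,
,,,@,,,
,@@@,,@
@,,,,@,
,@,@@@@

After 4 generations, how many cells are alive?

7

gen 0: ,,@,@@,
,,,@,,,
,@@@,,@
@,,,,@,
,@,@@@@
gen 1: ,,@,,,@
,@,,,@,
@@@@@,@
,,,,,,,
@@@@,,,
gen 2: ,,,@,,@
,,,,@@,
@@@@@@@
,,,,@,@
@@@@,,,
gen 3: @@,@,@@
,@,,,,,
@@@,,,,
,,,,,,,
@@@@@@@
gen 4: ,,,@,,,
,,,,,,,
@@@,,,,
,,,,@@,
,,,@,,,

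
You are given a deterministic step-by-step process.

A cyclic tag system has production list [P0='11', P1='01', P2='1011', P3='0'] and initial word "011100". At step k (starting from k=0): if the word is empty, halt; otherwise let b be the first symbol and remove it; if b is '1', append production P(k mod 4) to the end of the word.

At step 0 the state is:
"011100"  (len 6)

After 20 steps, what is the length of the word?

t=0: "011100"  (len 6)
t=1: "11100"  (len 5)
t=2: "110001"  (len 6)
t=3: "100011011"  (len 9)
t=4: "000110110"  (len 9)
t=5: "00110110"  (len 8)
t=6: "0110110"  (len 7)
t=7: "110110"  (len 6)
t=8: "101100"  (len 6)
t=9: "0110011"  (len 7)
t=10: "110011"  (len 6)
t=11: "100111011"  (len 9)
t=12: "001110110"  (len 9)
t=13: "01110110"  (len 8)
t=14: "1110110"  (len 7)
t=15: "1101101011"  (len 10)
t=16: "1011010110"  (len 10)
t=17: "01101011011"  (len 11)
t=18: "1101011011"  (len 10)
t=19: "1010110111011"  (len 13)
t=20: "0101101110110"  (len 13)

13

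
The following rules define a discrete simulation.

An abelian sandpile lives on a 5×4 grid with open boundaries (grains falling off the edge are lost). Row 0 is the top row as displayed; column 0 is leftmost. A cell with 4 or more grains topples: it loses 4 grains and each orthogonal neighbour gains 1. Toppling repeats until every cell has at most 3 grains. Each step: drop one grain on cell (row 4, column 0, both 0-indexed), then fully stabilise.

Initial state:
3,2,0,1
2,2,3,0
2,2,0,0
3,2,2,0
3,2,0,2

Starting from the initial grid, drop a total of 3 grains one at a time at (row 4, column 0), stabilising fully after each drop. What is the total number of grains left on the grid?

gen 0: 3,2,0,1
2,2,3,0
2,2,0,0
3,2,2,0
3,2,0,2
gen 1: 3,2,0,1
2,2,3,0
3,2,0,0
0,3,2,0
1,3,0,2
gen 2: 3,2,0,1
2,2,3,0
3,2,0,0
0,3,2,0
2,3,0,2
gen 3: 3,2,0,1
2,2,3,0
3,2,0,0
0,3,2,0
3,3,0,2

31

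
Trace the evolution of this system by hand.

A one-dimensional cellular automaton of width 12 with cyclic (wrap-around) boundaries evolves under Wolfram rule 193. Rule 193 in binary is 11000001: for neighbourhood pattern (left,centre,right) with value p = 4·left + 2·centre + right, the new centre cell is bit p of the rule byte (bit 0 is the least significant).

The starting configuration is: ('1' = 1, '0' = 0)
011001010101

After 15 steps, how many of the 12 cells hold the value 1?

step 0: 011001010101
step 1: 001000000000
step 2: 100011111111
step 3: 101001111111
step 4: 100000111111
step 5: 101110011111
step 6: 100110001111
step 7: 100010100111
step 8: 101000000011
step 9: 100011111001
step 10: 101001111000
step 11: 000000111010
step 12: 111110011000
step 13: 011110001010
step 14: 001110100000
step 15: 100110001111

7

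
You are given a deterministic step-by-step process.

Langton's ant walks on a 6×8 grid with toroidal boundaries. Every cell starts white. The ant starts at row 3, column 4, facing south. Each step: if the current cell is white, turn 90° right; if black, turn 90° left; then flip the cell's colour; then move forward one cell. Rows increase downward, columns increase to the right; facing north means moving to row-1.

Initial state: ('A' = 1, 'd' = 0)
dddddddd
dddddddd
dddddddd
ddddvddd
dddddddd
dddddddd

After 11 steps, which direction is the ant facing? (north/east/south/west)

k=0  dddddddd
dddddddd
dddddddd
ddddvddd
dddddddd
dddddddd
k=1  dddddddd
dddddddd
dddddddd
ddd<Addd
dddddddd
dddddddd
k=2  dddddddd
dddddddd
ddd^dddd
dddAAddd
dddddddd
dddddddd
k=3  dddddddd
dddddddd
dddA>ddd
dddAAddd
dddddddd
dddddddd
k=4  dddddddd
dddddddd
dddAAddd
dddAvddd
dddddddd
dddddddd
k=5  dddddddd
dddddddd
dddAAddd
dddAd>dd
dddddddd
dddddddd
k=6  dddddddd
dddddddd
dddAAddd
dddAdAdd
dddddvdd
dddddddd
k=7  dddddddd
dddddddd
dddAAddd
dddAdAdd
dddd<Add
dddddddd
k=8  dddddddd
dddddddd
dddAAddd
dddA^Add
ddddAAdd
dddddddd
k=9  dddddddd
dddddddd
dddAAddd
dddAA>dd
ddddAAdd
dddddddd
k=10  dddddddd
dddddddd
dddAA^dd
dddAAddd
ddddAAdd
dddddddd
k=11  dddddddd
dddddddd
dddAAA>d
dddAAddd
ddddAAdd
dddddddd

east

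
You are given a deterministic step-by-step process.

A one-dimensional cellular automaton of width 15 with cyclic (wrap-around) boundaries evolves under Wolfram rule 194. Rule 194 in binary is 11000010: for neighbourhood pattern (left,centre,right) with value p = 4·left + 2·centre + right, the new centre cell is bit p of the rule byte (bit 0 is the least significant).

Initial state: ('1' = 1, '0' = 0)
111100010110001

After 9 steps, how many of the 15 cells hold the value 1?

[0] 111100010110001
[1] 111100100010010
[2] 011101000100100
[3] 101100001001000
[4] 000100010010001
[5] 001000100100010
[6] 010001001000100
[7] 100010010001000
[8] 000100100010001
[9] 001001000100010

4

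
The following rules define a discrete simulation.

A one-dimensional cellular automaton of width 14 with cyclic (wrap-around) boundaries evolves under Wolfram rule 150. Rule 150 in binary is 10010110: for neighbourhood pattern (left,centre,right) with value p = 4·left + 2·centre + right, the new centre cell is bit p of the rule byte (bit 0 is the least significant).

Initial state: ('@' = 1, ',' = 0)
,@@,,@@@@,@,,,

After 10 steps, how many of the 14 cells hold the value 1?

7

gen 0: ,@@,,@@@@,@,,,
gen 1: @,,@@,@@,,@@,,
gen 2: @@@,,,,,@@,,@@
gen 3: @@,@,,,@,,@@,@
gen 4: @,,@@,@@@@,,,,
gen 5: @@@,,,,@@,@,,@
gen 6: @@,@,,@,,,@@@,
gen 7: ,,,@@@@@,@,@,,
gen 8: ,,@,@@@,,@,@@,
gen 9: ,@@,,@,@@@,,,@
gen 10: ,,,@@@,,@,@,@@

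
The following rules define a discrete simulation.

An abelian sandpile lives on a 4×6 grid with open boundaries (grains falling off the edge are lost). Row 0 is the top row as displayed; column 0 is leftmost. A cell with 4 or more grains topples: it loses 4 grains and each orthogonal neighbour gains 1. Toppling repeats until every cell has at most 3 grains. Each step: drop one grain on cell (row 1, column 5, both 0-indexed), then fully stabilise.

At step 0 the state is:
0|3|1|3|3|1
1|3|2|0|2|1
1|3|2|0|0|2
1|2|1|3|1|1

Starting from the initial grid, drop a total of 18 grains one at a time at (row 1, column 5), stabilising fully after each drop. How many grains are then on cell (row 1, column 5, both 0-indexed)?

3

[0] 0|3|1|3|3|1
1|3|2|0|2|1
1|3|2|0|0|2
1|2|1|3|1|1
[1] 0|3|1|3|3|1
1|3|2|0|2|2
1|3|2|0|0|2
1|2|1|3|1|1
[2] 0|3|1|3|3|1
1|3|2|0|2|3
1|3|2|0|0|2
1|2|1|3|1|1
[3] 0|3|1|3|3|2
1|3|2|0|3|0
1|3|2|0|0|3
1|2|1|3|1|1
[4] 0|3|1|3|3|2
1|3|2|0|3|1
1|3|2|0|0|3
1|2|1|3|1|1
[5] 0|3|1|3|3|2
1|3|2|0|3|2
1|3|2|0|0|3
1|2|1|3|1|1
[6] 0|3|1|3|3|2
1|3|2|0|3|3
1|3|2|0|0|3
1|2|1|3|1|1
[7] 0|3|2|0|2|0
1|3|2|2|1|3
1|3|2|0|2|0
1|2|1|3|1|2
[8] 0|3|2|0|2|1
1|3|2|2|2|0
1|3|2|0|2|1
1|2|1|3|1|2
[9] 0|3|2|0|2|1
1|3|2|2|2|1
1|3|2|0|2|1
1|2|1|3|1|2
[10] 0|3|2|0|2|1
1|3|2|2|2|2
1|3|2|0|2|1
1|2|1|3|1|2
[11] 0|3|2|0|2|1
1|3|2|2|2|3
1|3|2|0|2|1
1|2|1|3|1|2
[12] 0|3|2|0|2|2
1|3|2|2|3|0
1|3|2|0|2|2
1|2|1|3|1|2
[13] 0|3|2|0|2|2
1|3|2|2|3|1
1|3|2|0|2|2
1|2|1|3|1|2
[14] 0|3|2|0|2|2
1|3|2|2|3|2
1|3|2|0|2|2
1|2|1|3|1|2
[15] 0|3|2|0|2|2
1|3|2|2|3|3
1|3|2|0|2|2
1|2|1|3|1|2
[16] 0|3|2|0|3|3
1|3|2|3|0|1
1|3|2|0|3|3
1|2|1|3|1|2
[17] 0|3|2|0|3|3
1|3|2|3|0|2
1|3|2|0|3|3
1|2|1|3|1|2
[18] 0|3|2|0|3|3
1|3|2|3|0|3
1|3|2|0|3|3
1|2|1|3|1|2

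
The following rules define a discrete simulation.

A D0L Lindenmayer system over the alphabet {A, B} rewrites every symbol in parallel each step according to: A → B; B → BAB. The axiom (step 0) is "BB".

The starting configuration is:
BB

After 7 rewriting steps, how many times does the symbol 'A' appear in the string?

0) BB
1) BABBAB
2) BABBBABBABBBAB
3) BABBBABBABBABBBABBABBBABBABBABBBAB
4) BABBBABBABBABBBABBABBBABBABBBABBABBABBBABBABBBABBABBABBBABBABBBABBABBBABBABBABBBAB
5) BABBBABBABBABBBABBABBBABBABBBABBABBABBBABBABBBABBABBABBBAB…BABBBABBABBABBBABBABBBABBABBABBBABBABBBABBABBBABBABBABBBAB  (len 198)
6) BABBBABBABBABBBABBABBBABBABBBABBABBABBBABBABBBABBABBABBBAB…BABBBABBABBABBBABBABBBABBABBABBBABBABBBABBABBBABBABBABBBAB  (len 478)
7) BABBBABBABBABBBABBABBBABBABBBABBABBABBBABBABBBABBABBABBBAB…BABBBABBABBABBBABBABBBABBABBABBBABBABBBABBABBBABBABBABBBAB  (len 1154)

338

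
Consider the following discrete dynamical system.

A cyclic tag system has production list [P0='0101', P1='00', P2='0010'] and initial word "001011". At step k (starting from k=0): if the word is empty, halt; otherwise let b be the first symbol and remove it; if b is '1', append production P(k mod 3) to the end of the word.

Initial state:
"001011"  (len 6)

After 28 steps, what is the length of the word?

t=0: "001011"  (len 6)
t=1: "01011"  (len 5)
t=2: "1011"  (len 4)
t=3: "0110010"  (len 7)
t=4: "110010"  (len 6)
t=5: "1001000"  (len 7)
t=6: "0010000010"  (len 10)
t=7: "010000010"  (len 9)
t=8: "10000010"  (len 8)
t=9: "00000100010"  (len 11)
t=10: "0000100010"  (len 10)
t=11: "000100010"  (len 9)
t=12: "00100010"  (len 8)
t=13: "0100010"  (len 7)
t=14: "100010"  (len 6)
t=15: "000100010"  (len 9)
t=16: "00100010"  (len 8)
t=17: "0100010"  (len 7)
t=18: "100010"  (len 6)
t=19: "000100101"  (len 9)
t=20: "00100101"  (len 8)
t=21: "0100101"  (len 7)
t=22: "100101"  (len 6)
t=23: "0010100"  (len 7)
t=24: "010100"  (len 6)
t=25: "10100"  (len 5)
t=26: "010000"  (len 6)
t=27: "10000"  (len 5)
t=28: "00000101"  (len 8)

8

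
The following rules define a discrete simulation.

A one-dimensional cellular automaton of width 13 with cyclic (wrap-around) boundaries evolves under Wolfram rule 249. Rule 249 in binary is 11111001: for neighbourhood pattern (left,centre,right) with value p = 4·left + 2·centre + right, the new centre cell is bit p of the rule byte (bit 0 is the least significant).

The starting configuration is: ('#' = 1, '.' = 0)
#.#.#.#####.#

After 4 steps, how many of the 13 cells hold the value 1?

t=0: #.#.#.#####.#
t=1: ##.#.########
t=2: ###.#########
t=3: #############
t=4: #############

13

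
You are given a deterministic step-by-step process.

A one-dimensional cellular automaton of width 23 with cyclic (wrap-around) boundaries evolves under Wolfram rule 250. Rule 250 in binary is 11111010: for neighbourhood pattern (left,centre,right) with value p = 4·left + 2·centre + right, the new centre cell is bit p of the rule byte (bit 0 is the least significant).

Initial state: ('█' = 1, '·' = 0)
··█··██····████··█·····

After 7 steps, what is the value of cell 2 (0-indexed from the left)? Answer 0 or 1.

k=0  ··█··██····████··█·····
k=1  ·█·█████··███████·█····
k=2  █·████████████████·█···
k=3  ·██████████████████·█·█
k=4  ████████████████████·█·
k=5  █████████████████████·█
k=6  ███████████████████████
k=7  ███████████████████████

1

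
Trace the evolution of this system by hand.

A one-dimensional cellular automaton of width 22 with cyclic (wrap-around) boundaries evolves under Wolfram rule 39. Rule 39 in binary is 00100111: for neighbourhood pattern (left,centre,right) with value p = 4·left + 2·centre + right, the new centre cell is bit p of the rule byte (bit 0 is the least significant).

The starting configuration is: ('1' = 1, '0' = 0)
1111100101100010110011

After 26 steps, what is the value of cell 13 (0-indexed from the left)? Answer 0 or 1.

1

k=0  1111100101100010110011
k=1  0000001110001111000100
k=2  1111110000110000011101
k=3  0000000111000111100010
k=4  1111111000011000001110
k=5  0000000011100011110001
k=6  0111111100001100000111
k=7  1000000001110001111000
k=8  1011111110000110000011
k=9  0100000000111000111100
k=10  1101111111000011000001
k=11  0010000000011100011110
k=12  1110111111100001100000
k=13  0001000000001110001111
k=14  0111011111110000110000
k=15  1000100000000111000111
k=16  0011101111111000011000
k=17  1100010000000011100011
k=18  0001110111111100001100
k=19  1110001000000001110001
k=20  0000111011111110000110
k=21  1111000100000000111000
k=22  0000011101111111000011
k=23  0111100010000000011100
k=24  1000001110111111100001
k=25  0011110001000000001110
k=26  1100000111011111110000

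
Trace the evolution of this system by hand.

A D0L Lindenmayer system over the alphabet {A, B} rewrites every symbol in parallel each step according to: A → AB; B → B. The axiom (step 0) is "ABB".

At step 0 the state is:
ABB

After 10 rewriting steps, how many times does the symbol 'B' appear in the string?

step 0: ABB
step 1: ABBB
step 2: ABBBB
step 3: ABBBBB
step 4: ABBBBBB
step 5: ABBBBBBB
step 6: ABBBBBBBB
step 7: ABBBBBBBBB
step 8: ABBBBBBBBBB
step 9: ABBBBBBBBBBB
step 10: ABBBBBBBBBBBB

12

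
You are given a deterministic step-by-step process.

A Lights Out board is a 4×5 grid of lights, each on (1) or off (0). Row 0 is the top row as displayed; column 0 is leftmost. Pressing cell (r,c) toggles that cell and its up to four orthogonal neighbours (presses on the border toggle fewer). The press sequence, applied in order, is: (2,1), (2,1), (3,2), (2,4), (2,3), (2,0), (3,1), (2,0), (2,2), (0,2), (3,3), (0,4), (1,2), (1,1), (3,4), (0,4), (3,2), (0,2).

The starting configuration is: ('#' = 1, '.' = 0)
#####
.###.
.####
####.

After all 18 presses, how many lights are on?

[0] #####
.###.
.####
####.
[1] #####
..##.
#..##
#.##.
[2] #####
.###.
.####
####.
[3] #####
.###.
.#.##
#....
[4] #####
.####
.#...
#...#
[5] #####
.##.#
.####
#..##
[6] #####
###.#
#.###
...##
[7] #####
###.#
#####
#####
[8] #####
.##.#
..###
.####
[9] #####
.#..#
.#..#
.#.##
[10] #...#
.##.#
.#..#
.#.##
[11] #...#
.##.#
.#.##
.##..
[12] #..#.
.##..
.#.##
.##..
[13] #.##.
...#.
.####
.##..
[14] ####.
####.
..###
.##..
[15] ####.
####.
..##.
.####
[16] ###.#
#####
..##.
.####
[17] ###.#
#####
...#.
....#
[18] #..##
##.##
...#.
....#

9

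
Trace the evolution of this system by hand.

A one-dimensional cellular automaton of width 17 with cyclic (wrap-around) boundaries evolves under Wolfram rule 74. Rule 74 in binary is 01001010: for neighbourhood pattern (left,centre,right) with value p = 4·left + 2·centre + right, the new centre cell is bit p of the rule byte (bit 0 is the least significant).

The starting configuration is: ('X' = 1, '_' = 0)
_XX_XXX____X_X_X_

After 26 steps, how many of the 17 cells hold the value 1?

4

step 0: _XX_XXX____X_X_X_
step 1: XXX_X_X___X______
step 2: X_X______X______X
step 3: X_______X______XX
step 4: X______X______XX_
step 5: ______X______XXX_
step 6: _____X______XX_X_
step 7: ____X______XXX___
step 8: ___X______XX_X___
step 9: __X______XXX_____
step 10: _X______XX_X_____
step 11: X______XXX_______
step 12: ______XX_X______X
step 13: _____XXX_______X_
step 14: ____XX_X______X__
step 15: ___XXX_______X___
step 16: __XX_X______X____
step 17: _XXX_______X_____
step 18: XX_X______X______
step 19: XX_______X______X
step 20: _X______X______XX
step 21: _______X______XXX
step 22: ______X______XX_X
step 23: _____X______XXX__
step 24: ____X______XX_X__
step 25: ___X______XXX____
step 26: __X______XX_X____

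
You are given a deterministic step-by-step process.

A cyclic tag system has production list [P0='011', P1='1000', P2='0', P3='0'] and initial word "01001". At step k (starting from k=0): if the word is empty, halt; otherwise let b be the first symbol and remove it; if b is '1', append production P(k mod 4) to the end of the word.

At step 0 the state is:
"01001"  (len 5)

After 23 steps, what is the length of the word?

step 0: "01001"  (len 5)
step 1: "1001"  (len 4)
step 2: "0011000"  (len 7)
step 3: "011000"  (len 6)
step 4: "11000"  (len 5)
step 5: "1000011"  (len 7)
step 6: "0000111000"  (len 10)
step 7: "000111000"  (len 9)
step 8: "00111000"  (len 8)
step 9: "0111000"  (len 7)
step 10: "111000"  (len 6)
step 11: "110000"  (len 6)
step 12: "100000"  (len 6)
step 13: "00000011"  (len 8)
step 14: "0000011"  (len 7)
step 15: "000011"  (len 6)
step 16: "00011"  (len 5)
step 17: "0011"  (len 4)
step 18: "011"  (len 3)
step 19: "11"  (len 2)
step 20: "10"  (len 2)
step 21: "0011"  (len 4)
step 22: "011"  (len 3)
step 23: "11"  (len 2)

2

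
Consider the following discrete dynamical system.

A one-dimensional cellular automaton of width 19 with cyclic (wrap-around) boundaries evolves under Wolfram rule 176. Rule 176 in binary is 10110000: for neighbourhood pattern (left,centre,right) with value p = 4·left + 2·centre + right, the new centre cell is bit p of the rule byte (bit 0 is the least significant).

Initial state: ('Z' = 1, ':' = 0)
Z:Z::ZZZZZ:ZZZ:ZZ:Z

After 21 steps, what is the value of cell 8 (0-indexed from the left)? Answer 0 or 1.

0

[0] Z:Z::ZZZZZ:ZZZ:ZZ:Z
[1] :Z:Z::ZZZ:Z:Z:Z::Z:
[2] ::Z:Z::Z:Z:Z:Z:Z::Z
[3] Z::Z:Z::Z:Z:Z:Z:Z::
[4] :Z::Z:Z::Z:Z:Z:Z:Z:
[5] ::Z::Z:Z::Z:Z:Z:Z:Z
[6] Z::Z::Z:Z::Z:Z:Z:Z:
[7] :Z::Z::Z:Z::Z:Z:Z:Z
[8] Z:Z::Z::Z:Z::Z:Z:Z:
[9] :Z:Z::Z::Z:Z::Z:Z:Z
[10] Z:Z:Z::Z::Z:Z::Z:Z:
[11] :Z:Z:Z::Z::Z:Z::Z:Z
[12] Z:Z:Z:Z::Z::Z:Z::Z:
[13] :Z:Z:Z:Z::Z::Z:Z::Z
[14] Z:Z:Z:Z:Z::Z::Z:Z::
[15] :Z:Z:Z:Z:Z::Z::Z:Z:
[16] ::Z:Z:Z:Z:Z::Z::Z:Z
[17] Z::Z:Z:Z:Z:Z::Z::Z:
[18] :Z::Z:Z:Z:Z:Z::Z::Z
[19] Z:Z::Z:Z:Z:Z:Z::Z::
[20] :Z:Z::Z:Z:Z:Z:Z::Z:
[21] ::Z:Z::Z:Z:Z:Z:Z::Z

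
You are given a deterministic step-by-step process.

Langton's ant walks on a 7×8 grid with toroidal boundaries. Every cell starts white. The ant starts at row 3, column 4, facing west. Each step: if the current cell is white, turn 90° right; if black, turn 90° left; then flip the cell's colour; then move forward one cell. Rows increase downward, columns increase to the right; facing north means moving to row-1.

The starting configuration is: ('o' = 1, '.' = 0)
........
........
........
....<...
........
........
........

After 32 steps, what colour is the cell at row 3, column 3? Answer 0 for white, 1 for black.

1

k=0  ........
........
........
....<...
........
........
........
k=1  ........
........
....^...
....o...
........
........
........
k=2  ........
........
....o>..
....o...
........
........
........
k=3  ........
........
....oo..
....ov..
........
........
........
k=4  ........
........
....oo..
....<o..
........
........
........
k=5  ........
........
....oo..
.....o..
....v...
........
........
k=6  ........
........
....oo..
.....o..
...<o...
........
........
k=7  ........
........
....oo..
...^.o..
...oo...
........
........
k=8  ........
........
....oo..
...o>o..
...oo...
........
........
k=9  ........
........
....oo..
...ooo..
...ov...
........
........
k=10  ........
........
....oo..
...ooo..
...o.>..
........
........
k=11  ........
........
....oo..
...ooo..
...o.o..
.....v..
........
k=12  ........
........
....oo..
...ooo..
...o.o..
....<o..
........
k=13  ........
........
....oo..
...ooo..
...o^o..
....oo..
........
k=14  ........
........
....oo..
...ooo..
...oo>..
....oo..
........
k=15  ........
........
....oo..
...oo^..
...oo...
....oo..
........
k=16  ........
........
....oo..
...o<...
...oo...
....oo..
........
k=17  ........
........
....oo..
...o....
...ov...
....oo..
........
k=18  ........
........
....oo..
...o....
...o.>..
....oo..
........
k=19  ........
........
....oo..
...o....
...o.o..
....ov..
........
k=20  ........
........
....oo..
...o....
...o.o..
....o.>.
........
k=21  ........
........
....oo..
...o....
...o.o..
....o.o.
......v.
k=22  ........
........
....oo..
...o....
...o.o..
....o.o.
.....<o.
k=23  ........
........
....oo..
...o....
...o.o..
....o^o.
.....oo.
k=24  ........
........
....oo..
...o....
...o.o..
....oo>.
.....oo.
k=25  ........
........
....oo..
...o....
...o.o^.
....oo..
.....oo.
k=26  ........
........
....oo..
...o....
...o.oo>
....oo..
.....oo.
k=27  ........
........
....oo..
...o....
...o.ooo
....oo.v
.....oo.
k=28  ........
........
....oo..
...o....
...o.ooo
....oo<o
.....oo.
k=29  ........
........
....oo..
...o....
...o.o^o
....oooo
.....oo.
k=30  ........
........
....oo..
...o....
...o.<.o
....oooo
.....oo.
k=31  ........
........
....oo..
...o....
...o...o
....ovoo
.....oo.
k=32  ........
........
....oo..
...o....
...o...o
....o.>o
.....oo.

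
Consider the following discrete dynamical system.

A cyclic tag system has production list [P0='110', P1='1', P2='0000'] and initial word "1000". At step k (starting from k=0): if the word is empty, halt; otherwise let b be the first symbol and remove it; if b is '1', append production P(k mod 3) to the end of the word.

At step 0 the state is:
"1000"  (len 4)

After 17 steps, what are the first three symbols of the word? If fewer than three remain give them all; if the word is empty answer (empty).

gen 0: "1000"  (len 4)
gen 1: "000110"  (len 6)
gen 2: "00110"  (len 5)
gen 3: "0110"  (len 4)
gen 4: "110"  (len 3)
gen 5: "101"  (len 3)
gen 6: "010000"  (len 6)
gen 7: "10000"  (len 5)
gen 8: "00001"  (len 5)
gen 9: "0001"  (len 4)
gen 10: "001"  (len 3)
gen 11: "01"  (len 2)
gen 12: "1"  (len 1)
gen 13: "110"  (len 3)
gen 14: "101"  (len 3)
gen 15: "010000"  (len 6)
gen 16: "10000"  (len 5)
gen 17: "00001"  (len 5)

000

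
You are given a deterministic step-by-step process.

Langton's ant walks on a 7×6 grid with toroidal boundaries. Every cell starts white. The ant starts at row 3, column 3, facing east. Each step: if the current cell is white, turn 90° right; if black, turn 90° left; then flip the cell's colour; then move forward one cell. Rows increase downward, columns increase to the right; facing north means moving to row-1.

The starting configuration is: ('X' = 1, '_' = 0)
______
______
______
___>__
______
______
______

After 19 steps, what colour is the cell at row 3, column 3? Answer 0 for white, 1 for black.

gen 0: ______
______
______
___>__
______
______
______
gen 1: ______
______
______
___X__
___v__
______
______
gen 2: ______
______
______
___X__
__<X__
______
______
gen 3: ______
______
______
__^X__
__XX__
______
______
gen 4: ______
______
______
__X>__
__XX__
______
______
gen 5: ______
______
___^__
__X___
__XX__
______
______
gen 6: ______
______
___X>_
__X___
__XX__
______
______
gen 7: ______
______
___XX_
__X_v_
__XX__
______
______
gen 8: ______
______
___XX_
__X<X_
__XX__
______
______
gen 9: ______
______
___^X_
__XXX_
__XX__
______
______
gen 10: ______
______
__<_X_
__XXX_
__XX__
______
______
gen 11: ______
__^___
__X_X_
__XXX_
__XX__
______
______
gen 12: ______
__X>__
__X_X_
__XXX_
__XX__
______
______
gen 13: ______
__XX__
__XvX_
__XXX_
__XX__
______
______
gen 14: ______
__XX__
__<XX_
__XXX_
__XX__
______
______
gen 15: ______
__XX__
___XX_
__vXX_
__XX__
______
______
gen 16: ______
__XX__
___XX_
___>X_
__XX__
______
______
gen 17: ______
__XX__
___^X_
____X_
__XX__
______
______
gen 18: ______
__XX__
__<_X_
____X_
__XX__
______
______
gen 19: ______
__^X__
__X_X_
____X_
__XX__
______
______

0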